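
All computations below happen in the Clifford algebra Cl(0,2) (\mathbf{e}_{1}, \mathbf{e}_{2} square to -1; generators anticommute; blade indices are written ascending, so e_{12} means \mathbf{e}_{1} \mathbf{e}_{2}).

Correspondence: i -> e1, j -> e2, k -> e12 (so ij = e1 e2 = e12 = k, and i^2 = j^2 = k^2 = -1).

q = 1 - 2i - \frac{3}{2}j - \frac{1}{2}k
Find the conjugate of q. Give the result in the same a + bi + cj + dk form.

In blades: q = 1 - 2 e_{1} - \frac{3}{2} e_{2} - \frac{1}{2} e_{12}.
Conjugation here is Clifford conjugation: the scalar is fixed and the grade-1 and grade-2 blades all flip sign, giving 1 + 2 e_{1} + \frac{3}{2} e_{2} + \frac{1}{2} e_{12}; translating back:
Answer: 1 + 2i + \frac{3}{2}j + \frac{1}{2}k


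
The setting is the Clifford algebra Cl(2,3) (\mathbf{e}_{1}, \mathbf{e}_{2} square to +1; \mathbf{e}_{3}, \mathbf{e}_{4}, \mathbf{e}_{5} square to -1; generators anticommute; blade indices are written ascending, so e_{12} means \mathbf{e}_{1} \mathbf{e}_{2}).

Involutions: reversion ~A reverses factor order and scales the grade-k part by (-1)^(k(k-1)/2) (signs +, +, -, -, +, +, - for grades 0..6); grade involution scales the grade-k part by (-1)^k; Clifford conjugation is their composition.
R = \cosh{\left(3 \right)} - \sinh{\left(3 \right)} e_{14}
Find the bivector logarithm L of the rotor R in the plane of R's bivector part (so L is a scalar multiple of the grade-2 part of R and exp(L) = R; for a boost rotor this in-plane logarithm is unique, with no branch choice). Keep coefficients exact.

The scalar part of R is \cosh{\left(3 \right)}, giving the rapidity magnitude (cosh is even); the bivector part supplies orientation, its quotient by sinh of the rapidity is the plane, and L = rapidity * plane — unique in that plane, since flipping both signs leaves L unchanged.
Concretely: cosh(rapidity) = \cosh{\left(3 \right)} gives rapidity = ±3, and since rapidity/sinh(rapidity) is even the sign is immaterial: L = (rapidity/sinh(rapidity)) * <R>_2 = (\frac{3}{\sinh{\left(3 \right)}}) * <R>_2.
Answer: -3 e_{14}


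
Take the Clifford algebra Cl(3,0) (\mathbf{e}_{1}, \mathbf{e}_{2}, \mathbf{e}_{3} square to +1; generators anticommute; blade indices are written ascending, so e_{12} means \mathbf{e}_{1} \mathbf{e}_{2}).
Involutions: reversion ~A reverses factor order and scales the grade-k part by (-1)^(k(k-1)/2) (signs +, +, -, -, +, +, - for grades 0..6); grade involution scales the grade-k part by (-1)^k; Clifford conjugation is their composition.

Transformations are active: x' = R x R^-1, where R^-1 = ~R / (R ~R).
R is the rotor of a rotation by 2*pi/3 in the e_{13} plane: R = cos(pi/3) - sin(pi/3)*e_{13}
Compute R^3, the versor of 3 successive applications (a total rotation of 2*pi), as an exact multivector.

The rotor phase is half the rotation angle and phases add under composition, so 3 steps in the e_{13} plane accumulate phase 3*(pi/3) = \pi: R^3 = cos(\pi) - sin(\pi)*e_{13}.
cos(\pi) = -1 and sin(\pi) = 0, so R^3 = -1. The total rotation 2*pi is 1 full turn, so every vector returns to itself, yet the rotor is -1, on the OTHER sheet of the double cover (an odd number of 2*pi turns).
Answer: -1


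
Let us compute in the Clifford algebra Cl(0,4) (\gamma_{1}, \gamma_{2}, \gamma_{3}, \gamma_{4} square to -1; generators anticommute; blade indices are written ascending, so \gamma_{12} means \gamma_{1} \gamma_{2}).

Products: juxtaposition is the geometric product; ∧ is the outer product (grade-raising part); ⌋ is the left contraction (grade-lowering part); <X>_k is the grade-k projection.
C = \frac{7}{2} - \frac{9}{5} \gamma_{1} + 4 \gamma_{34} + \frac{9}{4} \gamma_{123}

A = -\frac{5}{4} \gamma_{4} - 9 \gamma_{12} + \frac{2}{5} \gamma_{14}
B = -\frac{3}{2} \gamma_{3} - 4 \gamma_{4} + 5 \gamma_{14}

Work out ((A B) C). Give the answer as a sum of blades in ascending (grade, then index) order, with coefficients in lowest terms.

step 1: -7 - \frac{93}{20} \gamma_{1} - 45 \gamma_{24} - \frac{15}{8} \gamma_{34} + \frac{27}{2} \gamma_{123} + 36 \gamma_{124} + \frac{3}{5} \gamma_{134}
step 2: \frac{1001}{200} - \frac{243}{40} \gamma_{1} - \frac{11619}{80} \gamma_{23} - \frac{1881}{20} \gamma_{24} + \frac{19007}{400} \gamma_{34} + \frac{351}{2} \gamma_{123} + \frac{4761}{32} \gamma_{124} + \frac{705}{8} \gamma_{134}
Answer: \frac{1001}{200} - \frac{243}{40} \gamma_{1} - \frac{11619}{80} \gamma_{23} - \frac{1881}{20} \gamma_{24} + \frac{19007}{400} \gamma_{34} + \frac{351}{2} \gamma_{123} + \frac{4761}{32} \gamma_{124} + \frac{705}{8} \gamma_{134}


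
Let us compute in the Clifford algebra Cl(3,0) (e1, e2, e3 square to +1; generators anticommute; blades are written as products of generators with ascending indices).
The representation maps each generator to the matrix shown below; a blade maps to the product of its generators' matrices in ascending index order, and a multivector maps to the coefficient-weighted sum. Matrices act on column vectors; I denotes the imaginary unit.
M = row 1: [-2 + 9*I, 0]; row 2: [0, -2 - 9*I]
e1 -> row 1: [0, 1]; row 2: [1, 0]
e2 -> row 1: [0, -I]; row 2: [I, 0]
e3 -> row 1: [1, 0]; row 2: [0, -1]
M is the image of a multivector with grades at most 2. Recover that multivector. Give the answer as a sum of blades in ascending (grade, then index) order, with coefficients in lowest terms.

Method: 1, rho(e1), rho(e2), rho(e3) form a trace-orthogonal basis of the 2x2 complex matrices (tr(X Y) = 2 if X = Y, else 0), so M = m0*1 + m1*rho(e1) + m2*rho(e2) + m3*rho(e3) with m0 = tr(M)/2 = -2, m1 = tr(M rho(e1))/2 = 0, m2 = tr(M rho(e2))/2 = 0, m3 = tr(M rho(e3))/2 = 9*I.
Multiplying table entries, the bivector images are rho(e1 e2) = I*rho(e3), rho(e1 e3) = -I*rho(e2), rho(e2 e3) = I*rho(e1); with real blade coefficients the real parts of m0..m3 are the coefficients of 1, e1, e2, e3 and the imaginary parts give the bivectors (e2 e3: Im m1, e1 e3: -Im m2, e1 e2: Im m3).
Answer: -2 + 9*e1 e2


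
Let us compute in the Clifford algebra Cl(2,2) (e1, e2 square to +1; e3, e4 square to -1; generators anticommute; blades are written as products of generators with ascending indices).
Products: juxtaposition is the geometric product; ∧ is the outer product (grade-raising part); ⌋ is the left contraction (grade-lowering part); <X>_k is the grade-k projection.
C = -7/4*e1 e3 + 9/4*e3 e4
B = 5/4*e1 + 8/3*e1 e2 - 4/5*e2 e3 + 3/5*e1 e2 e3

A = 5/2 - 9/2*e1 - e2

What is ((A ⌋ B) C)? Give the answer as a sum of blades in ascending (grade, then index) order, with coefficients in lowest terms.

step 1: -45/8 + 139/24*e1 - 12*e2 + 4/5*e3 + 20/3*e1 e2 + 3/5*e1 e3 - 47/10*e2 e3 + 3/2*e1 e2 e3
step 2: -21/20 - 7/5*e1 + 21/8*e2 - 973/96*e3 - 9/5*e4 - 329/40*e1 e2 + 315/32*e1 e3 - 27/20*e1 e4 + 35/3*e2 e3 + 423/40*e2 e4 - 405/32*e3 e4 - 21*e1 e2 e3 - 27/8*e1 e2 e4 + 417/32*e1 e3 e4 - 27*e2 e3 e4 + 15*e1 e2 e3 e4
Answer: -21/20 - 7/5*e1 + 21/8*e2 - 973/96*e3 - 9/5*e4 - 329/40*e1 e2 + 315/32*e1 e3 - 27/20*e1 e4 + 35/3*e2 e3 + 423/40*e2 e4 - 405/32*e3 e4 - 21*e1 e2 e3 - 27/8*e1 e2 e4 + 417/32*e1 e3 e4 - 27*e2 e3 e4 + 15*e1 e2 e3 e4


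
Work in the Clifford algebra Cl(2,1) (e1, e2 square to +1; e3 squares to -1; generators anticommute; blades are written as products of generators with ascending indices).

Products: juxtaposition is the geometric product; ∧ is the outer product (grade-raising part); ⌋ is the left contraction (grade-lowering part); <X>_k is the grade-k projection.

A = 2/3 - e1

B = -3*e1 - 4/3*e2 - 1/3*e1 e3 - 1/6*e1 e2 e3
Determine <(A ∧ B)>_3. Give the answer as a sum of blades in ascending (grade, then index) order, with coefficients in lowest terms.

step 1: -2*e1 - 8/9*e2 + 4/3*e1 e2 - 2/9*e1 e3 - 1/9*e1 e2 e3
step 2: -1/9*e1 e2 e3
Answer: -1/9*e1 e2 e3


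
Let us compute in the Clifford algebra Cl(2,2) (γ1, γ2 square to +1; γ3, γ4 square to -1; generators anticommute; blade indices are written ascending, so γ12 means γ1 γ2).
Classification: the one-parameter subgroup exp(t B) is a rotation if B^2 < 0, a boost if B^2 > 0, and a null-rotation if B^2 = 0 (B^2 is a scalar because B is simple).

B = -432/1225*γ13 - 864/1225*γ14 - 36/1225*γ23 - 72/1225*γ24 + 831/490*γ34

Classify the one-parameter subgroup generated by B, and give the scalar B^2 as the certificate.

B^2 term by term: the squares give (-432/1225)^2*(γ13)^2 + (-864/1225)^2*(γ14)^2 + (-36/1225)^2*(γ23)^2 + (-72/1225)^2*(γ24)^2 + (831/490)^2*(γ34)^2 = 186624/1500625*(+1) + 746496/1500625*(+1) + 1296/1500625*(+1) + 5184/1500625*(+1) + 690561/240100*(-1) = -9/4 (each basis 2-blade squares to minus the product of its generators' squares); cross terms between blades sharing an index anticommute and cancel; the commuting (index-disjoint) pairs give grade-4 terms 2*c*c'*(blade product), which cancel blade by blade — γ1234: -62208/1500625 + 62208/1500625 = 0 — confirming B is simple. So B^2 = -9/4.
Answer: rotation, certificate B^2 = -9/4. B^2 = -9/4 is basis-independent, so its sign is the whole story.


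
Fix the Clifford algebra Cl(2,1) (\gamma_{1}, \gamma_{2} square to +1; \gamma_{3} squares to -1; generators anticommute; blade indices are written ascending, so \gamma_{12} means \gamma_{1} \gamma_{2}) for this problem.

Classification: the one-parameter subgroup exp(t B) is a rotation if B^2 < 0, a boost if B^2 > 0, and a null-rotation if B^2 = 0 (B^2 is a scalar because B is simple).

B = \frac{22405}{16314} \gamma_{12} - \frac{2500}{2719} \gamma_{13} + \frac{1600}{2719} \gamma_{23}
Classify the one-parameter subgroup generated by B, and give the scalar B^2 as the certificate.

B^2 term by term: the squares give (\frac{22405}{16314})^2*(\gamma_{12})^2 + (-\frac{2500}{2719})^2*(\gamma_{13})^2 + (\frac{1600}{2719})^2*(\gamma_{23})^2 = \frac{501984025}{266146596}*(-1) + \frac{6250000}{7392961}*(+1) + \frac{2560000}{7392961}*(+1) = -\frac{25}{36} (each basis 2-blade squares to minus the product of its generators' squares); cross terms between blades sharing an index anticommute and cancel. So B^2 = -\frac{25}{36}.
Answer: rotation, certificate B^2 = -\frac{25}{36}. Key observation: B^2 = -\frac{25}{36} is a conjugation invariant, so its sign decides the class regardless of the surface form of B.


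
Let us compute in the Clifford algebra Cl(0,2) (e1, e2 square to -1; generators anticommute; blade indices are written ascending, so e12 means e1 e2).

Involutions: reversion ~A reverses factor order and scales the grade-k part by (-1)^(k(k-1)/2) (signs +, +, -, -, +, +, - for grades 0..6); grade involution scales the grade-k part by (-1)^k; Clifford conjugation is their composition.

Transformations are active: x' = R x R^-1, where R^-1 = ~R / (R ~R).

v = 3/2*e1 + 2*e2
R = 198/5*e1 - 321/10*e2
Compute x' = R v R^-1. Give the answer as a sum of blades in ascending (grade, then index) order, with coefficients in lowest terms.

~R = 198/5*e1 - 321/10*e2, and R ~R = -259857/100, so R^-1 = ~R / (-259857/100).
R v = 24/5 + 2547/20*e12
Answer: -95067/57746*e1 - 54322/28873*e2


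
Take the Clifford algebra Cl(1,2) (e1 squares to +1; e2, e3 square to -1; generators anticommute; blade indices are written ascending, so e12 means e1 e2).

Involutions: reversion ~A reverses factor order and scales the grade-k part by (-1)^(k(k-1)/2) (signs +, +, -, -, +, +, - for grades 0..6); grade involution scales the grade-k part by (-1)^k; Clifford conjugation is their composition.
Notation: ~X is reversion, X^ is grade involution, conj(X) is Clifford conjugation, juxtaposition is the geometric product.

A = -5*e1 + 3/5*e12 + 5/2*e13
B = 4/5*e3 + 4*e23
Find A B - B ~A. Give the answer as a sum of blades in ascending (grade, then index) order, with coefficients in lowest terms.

first term: -2*e1 + 10*e12 - 32/5*e13 - 488/25*e123
second term: -2*e1 + 10*e12 + 8/5*e13 - 512/25*e123
Answer: -8*e13 + 24/25*e123


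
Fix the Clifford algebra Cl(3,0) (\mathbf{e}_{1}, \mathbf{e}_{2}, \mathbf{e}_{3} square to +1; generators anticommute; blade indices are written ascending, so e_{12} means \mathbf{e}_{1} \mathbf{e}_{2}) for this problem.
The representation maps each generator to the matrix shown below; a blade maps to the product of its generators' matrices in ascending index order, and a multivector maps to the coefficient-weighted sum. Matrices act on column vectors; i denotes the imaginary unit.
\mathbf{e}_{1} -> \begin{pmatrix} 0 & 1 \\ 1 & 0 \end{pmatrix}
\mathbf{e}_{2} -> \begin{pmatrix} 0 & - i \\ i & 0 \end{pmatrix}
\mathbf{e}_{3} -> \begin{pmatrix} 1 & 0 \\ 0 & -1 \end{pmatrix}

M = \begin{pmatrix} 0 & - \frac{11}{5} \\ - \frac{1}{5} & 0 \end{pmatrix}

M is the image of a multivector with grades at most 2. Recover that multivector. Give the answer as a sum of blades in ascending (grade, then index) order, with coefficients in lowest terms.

Method: 1, rho(e_{1}), rho(e_{2}), rho(e_{3}) form a trace-orthogonal basis of the 2x2 complex matrices (tr(X Y) = 2 if X = Y, else 0), so M = m0*1 + m1*rho(e_{1}) + m2*rho(e_{2}) + m3*rho(e_{3}) with m0 = tr(M)/2 = 0, m1 = tr(M rho(e_{1}))/2 = - \frac{6}{5}, m2 = tr(M rho(e_{2}))/2 = - i, m3 = tr(M rho(e_{3}))/2 = 0.
Multiplying table entries, the bivector images are rho(e_{12}) = i*rho(e_{3}), rho(e_{13}) = -i*rho(e_{2}), rho(e_{23}) = i*rho(e_{1}); with real blade coefficients the real parts of m0..m3 are the coefficients of 1, e_{1}, e_{2}, e_{3} and the imaginary parts give the bivectors (e_{23}: Im m1, e_{13}: -Im m2, e_{12}: Im m3).
Answer: -\frac{6}{5} e_{1} + e_{13}


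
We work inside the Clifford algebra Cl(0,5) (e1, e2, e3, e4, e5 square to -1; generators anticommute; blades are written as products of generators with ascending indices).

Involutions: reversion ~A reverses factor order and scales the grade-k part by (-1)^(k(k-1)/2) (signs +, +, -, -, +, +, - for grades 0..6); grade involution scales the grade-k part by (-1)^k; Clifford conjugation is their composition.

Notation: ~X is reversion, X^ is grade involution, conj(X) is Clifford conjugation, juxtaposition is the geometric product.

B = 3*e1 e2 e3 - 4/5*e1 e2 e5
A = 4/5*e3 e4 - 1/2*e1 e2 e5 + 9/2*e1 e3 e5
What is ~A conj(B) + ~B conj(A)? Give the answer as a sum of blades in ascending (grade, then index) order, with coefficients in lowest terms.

first term: -2/5 + 18/5*e2 e3 + 27/2*e2 e5 + 3/2*e3 e5 - 12/5*e1 e2 e4 + 16/25*e1 e2 e3 e4 e5
second term: -2/5 - 18/5*e2 e3 - 27/2*e2 e5 - 3/2*e3 e5 - 12/5*e1 e2 e4 - 16/25*e1 e2 e3 e4 e5
Answer: -4/5 - 24/5*e1 e2 e4


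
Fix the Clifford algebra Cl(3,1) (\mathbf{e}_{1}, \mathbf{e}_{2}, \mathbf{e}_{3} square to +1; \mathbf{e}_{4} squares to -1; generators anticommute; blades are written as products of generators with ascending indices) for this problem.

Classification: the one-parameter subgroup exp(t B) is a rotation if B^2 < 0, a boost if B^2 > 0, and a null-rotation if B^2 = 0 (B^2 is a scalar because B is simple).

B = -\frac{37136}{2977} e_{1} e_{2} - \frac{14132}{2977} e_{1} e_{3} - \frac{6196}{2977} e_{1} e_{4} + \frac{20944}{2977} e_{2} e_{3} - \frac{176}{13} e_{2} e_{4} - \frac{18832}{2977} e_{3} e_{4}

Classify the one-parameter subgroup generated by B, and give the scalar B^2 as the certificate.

B^2 term by term: the squares give (-\frac{37136}{2977})^2*(e_{1} e_{2})^2 + (-\frac{14132}{2977})^2*(e_{1} e_{3})^2 + (-\frac{6196}{2977})^2*(e_{1} e_{4})^2 + (\frac{20944}{2977})^2*(e_{2} e_{3})^2 + (-\frac{176}{13})^2*(e_{2} e_{4})^2 + (-\frac{18832}{2977})^2*(e_{3} e_{4})^2 = \frac{1379082496}{8862529}*(-1) + \frac{199713424}{8862529}*(-1) + \frac{38390416}{8862529}*(+1) + \frac{438651136}{8862529}*(-1) + \frac{30976}{169}*(+1) + \frac{354644224}{8862529}*(+1) = 0 (each basis 2-blade squares to minus the product of its generators' squares); cross terms between blades sharing an index anticommute and cancel; the commuting (index-disjoint) pairs give grade-4 terms 2*c*c'*(blade product), which cancel blade by blade — e_{1} e_{2} e_{3} e_{4}: \frac{1398690304}{8862529} - \frac{4974464}{38701} - \frac{259538048}{8862529} = 0 — confirming B is simple. So B^2 = 0.
Answer: null-rotation, certificate B^2 = 0. Why this suffices: the scalar 0 survives any versor conjugation, so its sign alone determines the class however B is presented.


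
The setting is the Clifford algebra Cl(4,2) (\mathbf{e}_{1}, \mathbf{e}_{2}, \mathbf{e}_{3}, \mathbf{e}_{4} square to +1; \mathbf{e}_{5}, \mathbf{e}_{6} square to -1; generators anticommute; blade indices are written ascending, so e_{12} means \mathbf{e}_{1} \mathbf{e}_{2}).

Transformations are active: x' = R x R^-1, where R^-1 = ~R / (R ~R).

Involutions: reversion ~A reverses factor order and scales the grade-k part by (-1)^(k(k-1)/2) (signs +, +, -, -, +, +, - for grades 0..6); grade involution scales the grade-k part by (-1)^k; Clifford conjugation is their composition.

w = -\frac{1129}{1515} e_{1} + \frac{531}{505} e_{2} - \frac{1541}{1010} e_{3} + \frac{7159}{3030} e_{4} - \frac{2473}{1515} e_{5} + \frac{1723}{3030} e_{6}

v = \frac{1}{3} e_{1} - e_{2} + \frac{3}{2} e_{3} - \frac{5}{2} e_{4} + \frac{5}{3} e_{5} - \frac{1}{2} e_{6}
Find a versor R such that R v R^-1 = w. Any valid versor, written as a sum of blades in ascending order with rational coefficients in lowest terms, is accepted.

Construction: equal norms (both \frac{79}{12}) license R = v + w = -\frac{208}{505} e_{1} + \frac{26}{505} e_{2} - \frac{13}{505} e_{3} - \frac{208}{1515} e_{4} + \frac{52}{1515} e_{5} + \frac{104}{1515} e_{6} — nothing changes along that direction, while (v - w)/2 changes sign, so v maps onto w.
Answer: -\frac{208}{505} e_{1} + \frac{26}{505} e_{2} - \frac{13}{505} e_{3} - \frac{208}{1515} e_{4} + \frac{52}{1515} e_{5} + \frac{104}{1515} e_{6}


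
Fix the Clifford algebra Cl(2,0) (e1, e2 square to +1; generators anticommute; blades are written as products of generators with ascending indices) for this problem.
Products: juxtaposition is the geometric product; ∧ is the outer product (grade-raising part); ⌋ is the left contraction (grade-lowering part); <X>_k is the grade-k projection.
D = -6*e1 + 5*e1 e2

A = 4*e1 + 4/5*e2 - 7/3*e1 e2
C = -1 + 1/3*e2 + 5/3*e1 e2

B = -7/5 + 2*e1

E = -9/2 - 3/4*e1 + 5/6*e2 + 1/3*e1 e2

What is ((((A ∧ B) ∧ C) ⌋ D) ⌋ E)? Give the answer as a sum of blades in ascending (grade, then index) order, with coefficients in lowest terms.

step 1: -28/5*e1 - 28/25*e2 + 5/3*e1 e2
step 2: 28/5*e1 + 28/25*e2 - 53/15*e1 e2
step 3: -239/15 - 28/5*e1 + 28*e2
step 4: 2977/30 + 157/60*e1 - 1363/90*e2 - 239/45*e1 e2
Answer: 2977/30 + 157/60*e1 - 1363/90*e2 - 239/45*e1 e2


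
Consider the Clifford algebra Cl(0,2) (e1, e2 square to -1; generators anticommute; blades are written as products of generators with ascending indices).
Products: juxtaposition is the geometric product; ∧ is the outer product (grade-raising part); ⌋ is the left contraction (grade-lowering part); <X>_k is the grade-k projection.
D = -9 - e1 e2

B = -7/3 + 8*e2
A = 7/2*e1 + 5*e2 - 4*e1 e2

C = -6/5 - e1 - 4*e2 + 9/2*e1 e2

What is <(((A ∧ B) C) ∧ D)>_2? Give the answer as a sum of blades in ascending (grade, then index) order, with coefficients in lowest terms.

step 1: -49/6*e1 - 35/3*e2 + 112/3*e1 e2
step 2: -1337/6 + 3199/30*e1 + 161/12*e2 - 119/5*e1 e2
step 3: 4011/2 - 9597/10*e1 - 483/4*e2 + 13111/30*e1 e2
step 4: 13111/30*e1 e2
Answer: 13111/30*e1 e2


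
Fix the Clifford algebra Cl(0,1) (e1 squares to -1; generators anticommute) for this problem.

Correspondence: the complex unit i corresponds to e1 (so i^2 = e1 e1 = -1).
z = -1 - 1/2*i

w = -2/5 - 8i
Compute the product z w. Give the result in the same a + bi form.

In blades: z = -1 - 1/2*e1, w = -2/5 - 8*e1.
Distribute z over w term by term (generator squares from the signature, products reordered to ascending indices): (-1)*w = 2/5 + 8*e1; (-1/2*e1)*w = -4 + 1/5*e1.
Sum: -18/5 + 41/5*e1; translating back through the correspondence:
Answer: -18/5 + 41/5*i


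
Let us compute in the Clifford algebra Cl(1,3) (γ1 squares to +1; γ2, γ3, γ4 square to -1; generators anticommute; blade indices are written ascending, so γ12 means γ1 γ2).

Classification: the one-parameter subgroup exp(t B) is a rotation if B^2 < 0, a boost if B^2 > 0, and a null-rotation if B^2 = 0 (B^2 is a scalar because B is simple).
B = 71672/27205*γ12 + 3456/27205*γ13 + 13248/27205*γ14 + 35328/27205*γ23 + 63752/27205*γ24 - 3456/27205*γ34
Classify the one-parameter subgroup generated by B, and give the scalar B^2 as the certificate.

B^2 term by term: the squares give (71672/27205)^2*(γ12)^2 + (3456/27205)^2*(γ13)^2 + (13248/27205)^2*(γ14)^2 + (35328/27205)^2*(γ23)^2 + (63752/27205)^2*(γ24)^2 + (-3456/27205)^2*(γ34)^2 = 5136875584/740112025*(+1) + 11943936/740112025*(+1) + 175509504/740112025*(+1) + 1248067584/740112025*(-1) + 4064317504/740112025*(-1) + 11943936/740112025*(-1) = 0 (each basis 2-blade squares to minus the product of its generators' squares); cross terms between blades sharing an index anticommute and cancel; the commuting (index-disjoint) pairs give grade-4 terms 2*c*c'*(blade product), which cancel blade by blade — γ1234: -495396864/740112025 - 440653824/740112025 + 936050688/740112025 = 0 — confirming B is simple. So B^2 = 0.
Answer: null-rotation, certificate B^2 = 0. One invariant decides it: the square 0 survives every conjugation, and its sign is exactly the classification.


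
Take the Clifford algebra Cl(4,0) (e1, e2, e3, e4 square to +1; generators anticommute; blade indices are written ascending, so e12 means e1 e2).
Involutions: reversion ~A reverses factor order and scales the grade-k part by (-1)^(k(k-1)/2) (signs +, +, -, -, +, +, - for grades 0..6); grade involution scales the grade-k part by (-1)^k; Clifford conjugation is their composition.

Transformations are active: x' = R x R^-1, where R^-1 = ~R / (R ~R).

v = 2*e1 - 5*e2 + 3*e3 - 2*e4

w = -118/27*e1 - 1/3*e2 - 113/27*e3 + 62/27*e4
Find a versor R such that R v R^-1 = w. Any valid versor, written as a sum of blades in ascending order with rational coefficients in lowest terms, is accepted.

Equal squares first: v^2 = w^2 = 42. Then v + w = -64/27*e1 - 16/3*e2 - 32/27*e3 + 8/27*e4 is a versor taking v to w, provided it is invertible.
Answer: -64/27*e1 - 16/3*e2 - 32/27*e3 + 8/27*e4


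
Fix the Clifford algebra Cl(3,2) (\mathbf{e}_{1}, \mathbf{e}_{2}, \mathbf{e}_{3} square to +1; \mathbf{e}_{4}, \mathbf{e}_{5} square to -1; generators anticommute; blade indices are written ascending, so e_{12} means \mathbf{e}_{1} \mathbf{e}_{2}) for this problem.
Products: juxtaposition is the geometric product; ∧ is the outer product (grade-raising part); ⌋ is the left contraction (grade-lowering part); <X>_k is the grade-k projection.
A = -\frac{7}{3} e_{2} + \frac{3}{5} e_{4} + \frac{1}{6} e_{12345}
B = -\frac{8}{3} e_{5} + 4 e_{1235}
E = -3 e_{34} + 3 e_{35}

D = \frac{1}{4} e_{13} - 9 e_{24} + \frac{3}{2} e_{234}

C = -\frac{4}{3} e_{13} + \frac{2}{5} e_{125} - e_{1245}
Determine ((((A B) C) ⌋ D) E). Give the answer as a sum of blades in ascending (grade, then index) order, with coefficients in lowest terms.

step 1: \frac{2}{3} e_{4} + \frac{56}{9} e_{25} - \frac{8}{5} e_{45} + \frac{28}{3} e_{135} + \frac{4}{9} e_{1234} - \frac{12}{5} e_{12345}
step 2: \frac{112}{45} e_{1} + \frac{12}{5} e_{3} + \frac{112}{9} e_{5} - \frac{8}{5} e_{12} + \frac{56}{9} e_{14} - \frac{56}{15} e_{23} - \frac{16}{27} e_{24} - \frac{24}{25} e_{34} - \frac{4}{9} e_{35} + \frac{16}{25} e_{124} + \frac{2}{3} e_{125} - \frac{8}{9} e_{134} - \frac{28}{3} e_{234} + \frac{16}{5} e_{245} - \frac{8}{45} e_{345} + \frac{224}{27} e_{1235} + \frac{4}{15} e_{1245} + \frac{32}{15} e_{1345}
step 3: -\frac{26}{3} - \frac{3}{5} e_{1} - \frac{36}{25} e_{2} + \frac{68}{45} e_{3} + \frac{28}{5} e_{4} - \frac{18}{5} e_{24}
step 4: -\frac{84}{5} e_{3} - \frac{68}{15} e_{4} + \frac{68}{15} e_{5} + \frac{54}{5} e_{23} + 26 e_{34} - 26 e_{35} + \frac{9}{5} e_{134} - \frac{9}{5} e_{135} + \frac{108}{25} e_{234} - \frac{108}{25} e_{235} - \frac{84}{5} e_{345} + \frac{54}{5} e_{2345}
Answer: -\frac{84}{5} e_{3} - \frac{68}{15} e_{4} + \frac{68}{15} e_{5} + \frac{54}{5} e_{23} + 26 e_{34} - 26 e_{35} + \frac{9}{5} e_{134} - \frac{9}{5} e_{135} + \frac{108}{25} e_{234} - \frac{108}{25} e_{235} - \frac{84}{5} e_{345} + \frac{54}{5} e_{2345}


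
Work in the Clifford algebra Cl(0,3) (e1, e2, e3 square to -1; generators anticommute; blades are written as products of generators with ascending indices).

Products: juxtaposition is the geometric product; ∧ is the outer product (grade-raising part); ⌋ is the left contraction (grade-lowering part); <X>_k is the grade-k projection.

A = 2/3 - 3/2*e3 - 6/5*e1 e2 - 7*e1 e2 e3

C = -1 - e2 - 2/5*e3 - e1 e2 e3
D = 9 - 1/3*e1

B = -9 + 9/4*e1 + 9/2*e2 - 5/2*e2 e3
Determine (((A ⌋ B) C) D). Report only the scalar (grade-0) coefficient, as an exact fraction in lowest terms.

step 1: -6 + 3/2*e1 + 27/4*e2 - 5/3*e2 e3
step 2: 51/4 - 19/6*e1 - 17/12*e2 + 61/15*e3 - 3/2*e1 e2 - 147/20*e1 e3 + 7/15*e2 e3 + 6*e1 e2 e3
step 3: 4093/36 - 131/4*e1 - 49/4*e2 + 781/20*e3 - 503/36*e1 e2 - 11663/180*e1 e3 + 31/5*e2 e3 + 2423/45*e1 e2 e3
Answer: 4093/36


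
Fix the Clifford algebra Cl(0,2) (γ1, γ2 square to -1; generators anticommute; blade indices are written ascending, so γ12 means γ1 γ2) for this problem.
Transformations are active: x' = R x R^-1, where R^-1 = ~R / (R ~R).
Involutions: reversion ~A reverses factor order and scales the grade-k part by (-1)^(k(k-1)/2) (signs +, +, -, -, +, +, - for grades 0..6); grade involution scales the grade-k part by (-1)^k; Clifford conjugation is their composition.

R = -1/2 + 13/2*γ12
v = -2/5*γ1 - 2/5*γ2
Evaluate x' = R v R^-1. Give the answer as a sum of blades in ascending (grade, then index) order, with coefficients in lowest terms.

~R = -1/2 - 13/2*γ12, and R ~R = 85/2, so R^-1 = ~R / (85/2).
R v = 14/5*γ1 - 12/5*γ2
Answer: 142/425*γ1 + 194/425*γ2


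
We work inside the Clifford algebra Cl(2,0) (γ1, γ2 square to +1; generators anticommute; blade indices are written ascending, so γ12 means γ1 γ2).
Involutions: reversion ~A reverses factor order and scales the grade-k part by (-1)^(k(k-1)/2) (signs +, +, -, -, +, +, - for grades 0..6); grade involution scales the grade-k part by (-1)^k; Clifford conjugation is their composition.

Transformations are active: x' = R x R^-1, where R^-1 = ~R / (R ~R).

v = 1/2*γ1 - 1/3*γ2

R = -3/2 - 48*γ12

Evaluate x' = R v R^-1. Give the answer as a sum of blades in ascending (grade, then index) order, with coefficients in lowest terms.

~R = -3/2 + 48*γ12, and R ~R = 9225/4, so R^-1 = ~R / (9225/4).
R v = 61/4*γ1 + 49/2*γ2
Answer: -3197/6150*γ1 + 309/1025*γ2


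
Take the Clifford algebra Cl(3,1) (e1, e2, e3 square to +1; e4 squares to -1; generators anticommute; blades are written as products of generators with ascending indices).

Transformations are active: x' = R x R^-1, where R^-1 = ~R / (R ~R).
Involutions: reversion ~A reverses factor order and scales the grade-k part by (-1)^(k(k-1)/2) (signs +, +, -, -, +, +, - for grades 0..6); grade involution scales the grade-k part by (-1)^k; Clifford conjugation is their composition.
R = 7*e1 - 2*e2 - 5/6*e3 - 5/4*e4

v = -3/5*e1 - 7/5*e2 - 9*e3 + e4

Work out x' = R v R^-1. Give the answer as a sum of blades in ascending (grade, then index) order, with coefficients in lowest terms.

~R = 7*e1 - 2*e2 - 5/6*e3 - 5/4*e4, and R ~R = 7507/144, so R^-1 = ~R / (7507/144).
R v = 147/20 - 11*e1 e2 - 127/2*e1 e3 + 25/4*e1 e4 + 101/6*e2 e3 - 15/4*e2 e4 - 145/12*e3 e4
Answer: 96609/37535*e1 + 31381/37535*e2 + 65799/7507*e3 - 10153/7507*e4


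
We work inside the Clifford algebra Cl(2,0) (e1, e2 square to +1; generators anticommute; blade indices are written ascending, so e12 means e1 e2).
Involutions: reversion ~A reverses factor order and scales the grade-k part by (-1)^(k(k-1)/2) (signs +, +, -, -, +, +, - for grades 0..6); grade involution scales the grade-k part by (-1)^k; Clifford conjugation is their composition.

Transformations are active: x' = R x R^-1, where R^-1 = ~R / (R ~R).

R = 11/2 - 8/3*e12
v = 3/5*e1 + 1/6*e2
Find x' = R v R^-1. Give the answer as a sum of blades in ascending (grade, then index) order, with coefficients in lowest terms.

~R = 11/2 + 8/3*e12, and R ~R = 1345/36, so R^-1 = ~R / (1345/36).
R v = 257/90*e1 + 151/60*e2
Answer: 1619/6725*e1 + 23173/40350*e2


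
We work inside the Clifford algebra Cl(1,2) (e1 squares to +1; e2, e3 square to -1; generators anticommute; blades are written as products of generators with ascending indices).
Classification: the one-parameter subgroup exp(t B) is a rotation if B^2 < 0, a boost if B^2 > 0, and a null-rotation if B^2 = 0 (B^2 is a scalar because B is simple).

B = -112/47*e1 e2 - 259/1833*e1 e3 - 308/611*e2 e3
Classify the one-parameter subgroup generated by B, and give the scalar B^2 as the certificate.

B^2 term by term: the squares give (-112/47)^2*(e1 e2)^2 + (-259/1833)^2*(e1 e3)^2 + (-308/611)^2*(e2 e3)^2 = 12544/2209*(+1) + 67081/3359889*(+1) + 94864/373321*(-1) = 49/9 (each basis 2-blade squares to minus the product of its generators' squares); cross terms between blades sharing an index anticommute and cancel. So B^2 = 49/9.
Answer: boost, certificate B^2 = 49/9. Note: conjugating B changes its blade decomposition but never the scalar B^2 = 49/9, whose sign settles the classification.


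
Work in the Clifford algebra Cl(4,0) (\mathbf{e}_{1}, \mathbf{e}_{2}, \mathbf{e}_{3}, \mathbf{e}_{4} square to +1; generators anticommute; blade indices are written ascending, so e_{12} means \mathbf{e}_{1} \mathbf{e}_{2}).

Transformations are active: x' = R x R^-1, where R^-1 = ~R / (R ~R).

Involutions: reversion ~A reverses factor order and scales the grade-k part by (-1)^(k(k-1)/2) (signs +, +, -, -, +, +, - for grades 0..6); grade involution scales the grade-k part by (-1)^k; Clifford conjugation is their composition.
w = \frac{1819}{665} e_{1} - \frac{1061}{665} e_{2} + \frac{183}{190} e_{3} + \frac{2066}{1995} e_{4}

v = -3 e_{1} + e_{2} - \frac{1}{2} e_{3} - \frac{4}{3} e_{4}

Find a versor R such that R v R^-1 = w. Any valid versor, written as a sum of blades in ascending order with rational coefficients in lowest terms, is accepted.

Construction: equal norms (both \frac{433}{36}) license R = v + w = -\frac{176}{665} e_{1} - \frac{396}{665} e_{2} + \frac{44}{95} e_{3} - \frac{198}{665} e_{4} — nothing changes along that direction, while (v - w)/2 changes sign, so v maps onto w.
Answer: -\frac{176}{665} e_{1} - \frac{396}{665} e_{2} + \frac{44}{95} e_{3} - \frac{198}{665} e_{4}


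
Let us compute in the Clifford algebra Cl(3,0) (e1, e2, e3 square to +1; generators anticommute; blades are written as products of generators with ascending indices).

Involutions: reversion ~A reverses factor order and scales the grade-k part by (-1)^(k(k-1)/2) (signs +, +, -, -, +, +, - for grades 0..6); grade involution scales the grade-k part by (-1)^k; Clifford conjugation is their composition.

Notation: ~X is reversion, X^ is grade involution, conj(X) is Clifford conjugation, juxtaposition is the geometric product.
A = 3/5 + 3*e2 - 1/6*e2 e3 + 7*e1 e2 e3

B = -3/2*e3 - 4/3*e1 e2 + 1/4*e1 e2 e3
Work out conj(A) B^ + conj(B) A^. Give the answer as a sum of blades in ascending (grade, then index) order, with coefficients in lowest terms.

first term: 7/4 - 95/24*e1 + 1/4*e2 + 307/30*e3 + 97/10*e1 e2 - 19/36*e1 e3 - 9/2*e2 e3 - 3/20*e1 e2 e3
second term: 7/4 - 95/24*e1 + 1/4*e2 + 307/30*e3 - 97/10*e1 e2 + 19/36*e1 e3 + 9/2*e2 e3 + 3/20*e1 e2 e3
Answer: 7/2 - 95/12*e1 + 1/2*e2 + 307/15*e3


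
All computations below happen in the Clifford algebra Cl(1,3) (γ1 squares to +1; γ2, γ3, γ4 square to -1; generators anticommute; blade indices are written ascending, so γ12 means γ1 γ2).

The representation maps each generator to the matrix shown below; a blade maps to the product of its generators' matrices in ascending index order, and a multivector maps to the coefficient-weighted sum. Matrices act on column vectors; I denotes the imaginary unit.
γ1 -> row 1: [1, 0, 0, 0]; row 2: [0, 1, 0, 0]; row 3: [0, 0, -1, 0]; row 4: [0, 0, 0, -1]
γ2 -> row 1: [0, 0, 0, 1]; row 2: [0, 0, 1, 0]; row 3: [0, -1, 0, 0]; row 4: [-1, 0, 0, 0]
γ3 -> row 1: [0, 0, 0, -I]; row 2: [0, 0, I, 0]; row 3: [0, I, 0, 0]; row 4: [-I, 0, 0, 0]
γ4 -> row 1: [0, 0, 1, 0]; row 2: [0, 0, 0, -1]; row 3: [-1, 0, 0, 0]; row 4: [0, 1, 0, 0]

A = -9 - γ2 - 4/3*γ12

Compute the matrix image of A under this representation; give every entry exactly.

Bivector images (products of the table entries): rho(γ12) = rho(γ1)rho(γ2) = row 1: [0, 0, 0, 1]; row 2: [0, 0, 1, 0]; row 3: [0, 1, 0, 0]; row 4: [1, 0, 0, 0].
M = (-9)*1 + (-1)*rho(γ2) + (-4/3)*rho(γ12), summed entrywise (1 is the identity matrix):
Answer: row 1: [-9, 0, 0, -7/3]; row 2: [0, -9, -7/3, 0]; row 3: [0, -1/3, -9, 0]; row 4: [-1/3, 0, 0, -9]


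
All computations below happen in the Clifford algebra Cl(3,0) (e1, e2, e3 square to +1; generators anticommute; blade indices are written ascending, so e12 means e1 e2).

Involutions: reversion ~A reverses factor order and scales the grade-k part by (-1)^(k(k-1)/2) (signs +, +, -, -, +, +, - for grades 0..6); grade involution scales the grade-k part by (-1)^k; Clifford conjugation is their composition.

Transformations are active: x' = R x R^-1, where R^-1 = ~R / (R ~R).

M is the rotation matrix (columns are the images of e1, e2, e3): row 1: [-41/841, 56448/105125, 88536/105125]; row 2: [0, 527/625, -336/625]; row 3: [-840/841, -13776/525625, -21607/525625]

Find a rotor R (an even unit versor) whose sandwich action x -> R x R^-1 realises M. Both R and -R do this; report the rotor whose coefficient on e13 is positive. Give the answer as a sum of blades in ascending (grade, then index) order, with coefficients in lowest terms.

Method: write R = a + b12*e12 + b13*e13 + b23*e23 with a^2 + b12^2 + b13^2 + b23^2 = 1 (so R^-1 = ~R). Expanding the columns R e_j ~R gives tr M = 4a^2 - 1 and, from the antisymmetric part, M21 - M12 = -4a*b12, M13 - M31 = 4a*b13, M32 - M23 = -4a*b23.
Here tr M = 15839/21025, so a^2 = (1 + tr M)/4 = 9216/21025 and a = ±96/145. Taking a = 96/145: M21 - M12 = -56448/105125, M13 - M31 = 193536/105125, M32 - M23 = 10752/21025, giving b12 = 147/725, b13 = 504/725, b23 = -28/145, i.e. R = 96/145 + 147/725*e12 + 504/725*e13 - 28/145*e23.
Its e13 coefficient is already positive.
Answer: 96/145 + 147/725*e12 + 504/725*e13 - 28/145*e23. Recall the cover is two-to-one: with M of trace 15839/21025, both preimages act alike, and the stated e13 sign chooses the sheet.


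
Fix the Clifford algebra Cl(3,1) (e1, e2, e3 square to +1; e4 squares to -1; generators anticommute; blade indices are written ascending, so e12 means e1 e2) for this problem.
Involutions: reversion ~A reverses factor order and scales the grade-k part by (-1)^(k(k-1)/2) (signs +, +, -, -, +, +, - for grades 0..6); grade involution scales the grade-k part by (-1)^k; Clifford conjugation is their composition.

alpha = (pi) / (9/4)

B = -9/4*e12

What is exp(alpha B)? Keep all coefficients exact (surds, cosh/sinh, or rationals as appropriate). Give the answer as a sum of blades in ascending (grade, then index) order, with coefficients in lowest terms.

B^2 = (-9/4)^2*(e12)^2 = 81/16*(-1) = -81/16 (a basis 2-blade squares to minus the product of its generators' squares).
B^2 = -81/16 — B^2 < 0, so the exponential closes trigonometrically: l = 9/4, alpha*l = pi, so exp(alpha B) = cos(pi) + (sin(pi)/(9/4))*B = -1 + (0)*B.
Answer: -1


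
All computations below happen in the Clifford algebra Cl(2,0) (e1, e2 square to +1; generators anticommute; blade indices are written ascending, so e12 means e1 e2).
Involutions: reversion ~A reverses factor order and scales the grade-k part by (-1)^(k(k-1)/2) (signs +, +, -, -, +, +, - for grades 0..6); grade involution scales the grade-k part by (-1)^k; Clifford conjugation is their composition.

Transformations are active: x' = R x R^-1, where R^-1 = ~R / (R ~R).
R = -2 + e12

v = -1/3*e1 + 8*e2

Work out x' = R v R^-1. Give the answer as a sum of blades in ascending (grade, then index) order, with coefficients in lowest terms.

~R = -2 - e12, and R ~R = 5, so R^-1 = ~R / (5).
R v = 26/3*e1 - 47/3*e2
Answer: -33/5*e1 + 68/15*e2


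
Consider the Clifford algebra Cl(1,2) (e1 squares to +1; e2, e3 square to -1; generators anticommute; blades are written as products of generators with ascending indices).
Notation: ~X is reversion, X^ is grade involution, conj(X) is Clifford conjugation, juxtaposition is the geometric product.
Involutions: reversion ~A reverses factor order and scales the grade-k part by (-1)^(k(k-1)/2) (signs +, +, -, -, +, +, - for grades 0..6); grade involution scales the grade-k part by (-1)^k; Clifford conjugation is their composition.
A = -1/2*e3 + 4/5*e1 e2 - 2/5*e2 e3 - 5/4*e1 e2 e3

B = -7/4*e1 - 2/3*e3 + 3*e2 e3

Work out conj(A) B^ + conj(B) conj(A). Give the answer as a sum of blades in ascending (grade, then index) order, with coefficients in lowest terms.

first term: -23/15 + 15/4*e1 + 79/30*e2 + 5/6*e1 e2 + 61/40*e1 e3 - 35/16*e2 e3 + 1/6*e1 e2 e3
second term: 13/15 - 15/4*e1 + 11/30*e2 + 5/6*e1 e2 + 131/40*e1 e3 - 35/16*e2 e3 + 1/6*e1 e2 e3
Answer: -2/3 + 3*e2 + 5/3*e1 e2 + 24/5*e1 e3 - 35/8*e2 e3 + 1/3*e1 e2 e3


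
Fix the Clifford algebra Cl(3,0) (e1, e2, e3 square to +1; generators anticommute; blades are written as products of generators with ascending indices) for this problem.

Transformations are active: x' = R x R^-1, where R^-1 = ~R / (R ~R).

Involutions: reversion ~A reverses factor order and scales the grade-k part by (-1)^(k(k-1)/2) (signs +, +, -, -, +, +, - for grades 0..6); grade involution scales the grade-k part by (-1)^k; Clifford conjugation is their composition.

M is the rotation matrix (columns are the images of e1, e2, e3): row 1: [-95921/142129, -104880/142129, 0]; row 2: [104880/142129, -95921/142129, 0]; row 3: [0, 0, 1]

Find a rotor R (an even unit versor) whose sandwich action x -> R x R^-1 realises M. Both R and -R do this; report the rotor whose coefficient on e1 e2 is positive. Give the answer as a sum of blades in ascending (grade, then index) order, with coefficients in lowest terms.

Method: write R = a + b12*e1 e2 + b13*e1 e3 + b23*e2 e3 with a^2 + b12^2 + b13^2 + b23^2 = 1 (so R^-1 = ~R). Expanding the columns R e_j ~R gives tr M = 4a^2 - 1 and, from the antisymmetric part, M21 - M12 = -4a*b12, M13 - M31 = 4a*b13, M32 - M23 = -4a*b23.
Here tr M = -49713/142129, so a^2 = (1 + tr M)/4 = 23104/142129 and a = ±152/377. Taking a = 152/377: M21 - M12 = 209760/142129, M13 - M31 = 0, M32 - M23 = 0, giving b12 = -345/377, b13 = 0, b23 = 0, i.e. R = 152/377 - 345/377*e1 e2.
Its e1 e2 coefficient is negative, so report the other preimage -R.
Answer: -152/377 + 345/377*e1 e2. Uniqueness: Spin(3) -> SO(3) maps R and -R to the same rotation of trace -49713/142129; fixing the sign of the e1 e2 coefficient removes the ambiguity.


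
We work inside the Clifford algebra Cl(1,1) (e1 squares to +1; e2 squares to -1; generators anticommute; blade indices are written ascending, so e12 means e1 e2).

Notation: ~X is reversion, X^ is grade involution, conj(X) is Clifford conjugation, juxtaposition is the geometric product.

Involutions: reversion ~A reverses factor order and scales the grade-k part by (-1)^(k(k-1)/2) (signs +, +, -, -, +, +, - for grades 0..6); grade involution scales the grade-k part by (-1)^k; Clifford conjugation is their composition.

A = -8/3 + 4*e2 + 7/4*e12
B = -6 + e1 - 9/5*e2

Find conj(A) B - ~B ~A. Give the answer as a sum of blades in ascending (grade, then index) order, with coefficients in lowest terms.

first term: 44/5 - 349/60*e1 + 611/20*e2 + 29/2*e12
second term: 116/5 + 29/60*e1 - 419/20*e2 + 29/2*e12
Answer: -72/5 - 63/10*e1 + 103/2*e2


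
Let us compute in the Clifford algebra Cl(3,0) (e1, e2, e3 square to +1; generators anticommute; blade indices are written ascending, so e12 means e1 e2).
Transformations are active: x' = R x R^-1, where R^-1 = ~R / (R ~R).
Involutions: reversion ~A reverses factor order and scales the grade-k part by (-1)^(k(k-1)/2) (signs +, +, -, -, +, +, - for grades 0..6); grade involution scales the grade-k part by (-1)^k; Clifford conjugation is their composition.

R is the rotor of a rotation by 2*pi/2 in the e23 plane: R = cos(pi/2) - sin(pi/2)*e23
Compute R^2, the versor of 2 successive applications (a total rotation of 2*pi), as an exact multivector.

The rotor phase is half the rotation angle and phases add under composition, so 2 steps in the e23 plane accumulate phase 2*(pi/2) = pi: R^2 = cos(pi) - sin(pi)*e23.
cos(pi) = -1 and sin(pi) = 0, so R^2 = -1. The total rotation 2*pi is 1 full turn, so every vector returns to itself, yet the rotor is -1, on the OTHER sheet of the double cover (an odd number of 2*pi turns).
Answer: -1
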